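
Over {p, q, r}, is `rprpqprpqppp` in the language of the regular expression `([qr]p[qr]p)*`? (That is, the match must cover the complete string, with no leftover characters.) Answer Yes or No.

No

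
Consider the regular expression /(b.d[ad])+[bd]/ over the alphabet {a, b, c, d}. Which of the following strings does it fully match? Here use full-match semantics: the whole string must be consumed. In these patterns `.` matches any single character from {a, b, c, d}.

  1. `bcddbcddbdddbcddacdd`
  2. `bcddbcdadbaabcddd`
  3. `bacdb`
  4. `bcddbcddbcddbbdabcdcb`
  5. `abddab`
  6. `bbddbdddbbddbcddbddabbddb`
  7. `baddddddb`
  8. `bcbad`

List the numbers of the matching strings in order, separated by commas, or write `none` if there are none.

6

1 → no match
2 → no match
3 → no match
4 → no match
5 → no match — must start with `b`
6 → match
7 → no match
8 → no match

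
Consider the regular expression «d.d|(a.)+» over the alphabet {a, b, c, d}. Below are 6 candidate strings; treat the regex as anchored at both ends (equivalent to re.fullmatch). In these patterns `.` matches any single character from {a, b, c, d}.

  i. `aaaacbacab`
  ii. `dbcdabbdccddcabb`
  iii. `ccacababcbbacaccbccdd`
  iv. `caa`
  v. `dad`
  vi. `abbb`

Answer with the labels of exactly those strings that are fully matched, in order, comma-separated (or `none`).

i → no match
ii → no match
iii → no match
iv → no match
v → match
vi → no match

v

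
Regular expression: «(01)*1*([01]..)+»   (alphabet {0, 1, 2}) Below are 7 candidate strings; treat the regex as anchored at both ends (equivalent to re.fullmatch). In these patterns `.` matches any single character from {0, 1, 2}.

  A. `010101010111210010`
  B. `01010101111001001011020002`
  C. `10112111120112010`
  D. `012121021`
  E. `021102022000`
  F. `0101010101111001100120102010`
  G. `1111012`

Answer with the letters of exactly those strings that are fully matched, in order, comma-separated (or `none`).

B, D, E, F, G

A → no match
B → match
C → no match
D → match
E → match
F → match
G → match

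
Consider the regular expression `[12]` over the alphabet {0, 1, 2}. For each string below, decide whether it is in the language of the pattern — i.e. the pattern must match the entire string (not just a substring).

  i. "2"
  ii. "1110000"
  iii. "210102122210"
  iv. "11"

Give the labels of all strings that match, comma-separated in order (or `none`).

i

i → match
ii → no match
iii → no match
iv → no match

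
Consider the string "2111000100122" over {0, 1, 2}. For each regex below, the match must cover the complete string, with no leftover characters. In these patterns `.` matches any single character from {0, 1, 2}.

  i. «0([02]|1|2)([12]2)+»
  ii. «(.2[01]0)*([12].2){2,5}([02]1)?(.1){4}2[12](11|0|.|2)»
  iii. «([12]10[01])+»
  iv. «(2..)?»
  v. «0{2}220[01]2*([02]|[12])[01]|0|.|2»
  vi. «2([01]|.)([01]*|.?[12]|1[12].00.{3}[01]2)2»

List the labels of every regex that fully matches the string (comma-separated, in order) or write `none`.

i → no match — must start with "0"
ii → no match
iii → no match
iv → no match
v → no match
vi → match

vi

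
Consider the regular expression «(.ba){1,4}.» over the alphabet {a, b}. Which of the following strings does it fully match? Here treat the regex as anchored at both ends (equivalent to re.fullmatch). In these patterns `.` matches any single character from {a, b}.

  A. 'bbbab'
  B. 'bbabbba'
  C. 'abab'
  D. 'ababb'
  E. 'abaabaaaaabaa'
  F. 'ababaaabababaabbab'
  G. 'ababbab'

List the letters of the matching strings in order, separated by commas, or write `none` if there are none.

A → no match
B → no match
C → match
D → no match
E → no match
F → no match
G → match

C, G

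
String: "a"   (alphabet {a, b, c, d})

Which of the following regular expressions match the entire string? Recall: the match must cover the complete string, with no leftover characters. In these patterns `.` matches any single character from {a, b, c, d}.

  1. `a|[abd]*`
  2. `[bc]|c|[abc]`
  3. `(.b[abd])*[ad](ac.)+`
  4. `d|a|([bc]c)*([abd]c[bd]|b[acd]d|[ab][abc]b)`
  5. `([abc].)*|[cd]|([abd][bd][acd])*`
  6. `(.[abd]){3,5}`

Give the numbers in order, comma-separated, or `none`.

1, 2, 4

1 → match
2 → match
3 → no match
4 → match
5 → no match
6 → no match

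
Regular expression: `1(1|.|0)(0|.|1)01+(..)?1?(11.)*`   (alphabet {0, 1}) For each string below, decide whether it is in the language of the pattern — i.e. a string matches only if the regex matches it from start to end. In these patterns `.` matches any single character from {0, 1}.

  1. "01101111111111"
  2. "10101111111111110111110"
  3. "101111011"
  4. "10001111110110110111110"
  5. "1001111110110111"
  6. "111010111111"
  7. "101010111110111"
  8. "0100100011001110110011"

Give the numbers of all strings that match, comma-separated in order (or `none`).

2, 4

1 → no match — must start with "1"
2 → match
3 → no match
4 → match
5 → no match
6 → no match
7 → no match
8 → no match — must start with "1"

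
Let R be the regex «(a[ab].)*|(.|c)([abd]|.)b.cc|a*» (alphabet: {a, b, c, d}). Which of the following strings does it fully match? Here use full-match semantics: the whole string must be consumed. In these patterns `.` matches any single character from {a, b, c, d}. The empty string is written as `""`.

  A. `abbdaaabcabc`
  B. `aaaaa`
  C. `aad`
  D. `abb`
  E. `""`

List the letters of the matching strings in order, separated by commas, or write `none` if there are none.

B, C, D, E

A. `abbdaaabcabc` → no match
B. `aaaaa` → match
C. `aad` → match
D. `abb` → match
E. `""` → match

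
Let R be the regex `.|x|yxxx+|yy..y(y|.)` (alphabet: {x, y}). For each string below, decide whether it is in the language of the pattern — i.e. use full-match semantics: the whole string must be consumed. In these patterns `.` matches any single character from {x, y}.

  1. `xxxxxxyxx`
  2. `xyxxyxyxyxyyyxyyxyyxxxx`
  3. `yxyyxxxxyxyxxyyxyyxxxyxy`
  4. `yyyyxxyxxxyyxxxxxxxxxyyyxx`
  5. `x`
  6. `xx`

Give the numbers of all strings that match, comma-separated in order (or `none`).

1. `xxxxxxyxx` → no match
2 → no match
3 → no match
4 → no match
5. `x` → match
6. `xx` → no match

5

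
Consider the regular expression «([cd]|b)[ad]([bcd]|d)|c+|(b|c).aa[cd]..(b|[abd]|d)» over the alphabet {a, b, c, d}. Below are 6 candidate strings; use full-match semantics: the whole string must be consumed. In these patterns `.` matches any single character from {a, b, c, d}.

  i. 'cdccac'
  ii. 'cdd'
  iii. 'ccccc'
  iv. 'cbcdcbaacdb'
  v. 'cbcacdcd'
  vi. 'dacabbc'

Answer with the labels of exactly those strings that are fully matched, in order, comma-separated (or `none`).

i → no match
ii → match
iii → match
iv → no match
v → no match
vi → no match

ii, iii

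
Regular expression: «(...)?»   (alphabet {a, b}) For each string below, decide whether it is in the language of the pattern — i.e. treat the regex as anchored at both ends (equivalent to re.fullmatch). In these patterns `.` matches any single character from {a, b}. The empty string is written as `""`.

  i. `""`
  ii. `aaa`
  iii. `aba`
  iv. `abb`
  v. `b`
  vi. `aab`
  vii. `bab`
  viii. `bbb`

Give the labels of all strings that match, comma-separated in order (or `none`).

i, ii, iii, iv, vi, vii, viii

i. `""` → match
ii. `aaa` → match
iii. `aba` → match
iv. `abb` → match
v. `b` → no match
vi. `aab` → match
vii. `bab` → match
viii. `bbb` → match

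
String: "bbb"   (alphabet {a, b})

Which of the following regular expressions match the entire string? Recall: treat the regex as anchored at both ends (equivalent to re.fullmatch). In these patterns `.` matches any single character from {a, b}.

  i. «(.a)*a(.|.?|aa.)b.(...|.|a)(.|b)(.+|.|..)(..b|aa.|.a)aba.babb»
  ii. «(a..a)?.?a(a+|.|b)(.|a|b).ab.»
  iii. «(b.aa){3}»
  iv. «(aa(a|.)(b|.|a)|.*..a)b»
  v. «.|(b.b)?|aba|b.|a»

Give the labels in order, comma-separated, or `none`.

v

i → no match — must end with "babb"
ii → no match
iii → no match — must end with "aa"
iv → no match
v → match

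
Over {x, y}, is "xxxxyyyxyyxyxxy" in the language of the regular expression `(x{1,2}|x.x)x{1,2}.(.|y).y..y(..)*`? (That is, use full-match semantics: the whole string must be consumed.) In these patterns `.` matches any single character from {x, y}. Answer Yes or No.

Yes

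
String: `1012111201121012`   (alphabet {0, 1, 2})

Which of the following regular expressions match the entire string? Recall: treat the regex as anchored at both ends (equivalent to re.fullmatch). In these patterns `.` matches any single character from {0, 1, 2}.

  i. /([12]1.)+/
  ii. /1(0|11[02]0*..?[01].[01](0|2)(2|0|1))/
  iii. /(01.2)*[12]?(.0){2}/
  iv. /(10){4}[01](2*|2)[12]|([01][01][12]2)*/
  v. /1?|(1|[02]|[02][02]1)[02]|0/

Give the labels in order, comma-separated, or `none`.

iv

i → no match
ii → no match
iii → no match — must end with `0`
iv → match
v → no match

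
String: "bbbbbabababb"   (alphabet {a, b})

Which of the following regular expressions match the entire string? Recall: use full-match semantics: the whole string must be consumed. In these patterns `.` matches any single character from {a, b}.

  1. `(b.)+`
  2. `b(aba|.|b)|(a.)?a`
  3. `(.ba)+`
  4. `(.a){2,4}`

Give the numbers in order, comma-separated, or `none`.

1

1 → match
2 → no match
3 → no match — must end with "ba"
4 → no match — must end with "a"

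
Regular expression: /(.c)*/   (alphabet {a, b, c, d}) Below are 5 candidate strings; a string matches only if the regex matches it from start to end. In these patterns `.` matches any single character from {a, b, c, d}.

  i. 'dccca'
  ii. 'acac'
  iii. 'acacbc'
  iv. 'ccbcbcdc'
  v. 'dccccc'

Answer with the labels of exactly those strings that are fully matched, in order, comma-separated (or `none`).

ii, iii, iv, v

i → no match
ii → match
iii → match
iv → match
v → match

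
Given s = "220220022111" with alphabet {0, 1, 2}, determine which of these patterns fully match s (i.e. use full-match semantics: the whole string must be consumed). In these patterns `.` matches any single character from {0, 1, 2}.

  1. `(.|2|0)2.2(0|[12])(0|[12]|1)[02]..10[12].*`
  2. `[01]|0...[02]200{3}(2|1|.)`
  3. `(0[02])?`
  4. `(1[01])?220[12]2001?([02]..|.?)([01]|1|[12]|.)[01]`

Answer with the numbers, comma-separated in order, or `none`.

4

1 → no match
2 → no match
3 → no match
4 → match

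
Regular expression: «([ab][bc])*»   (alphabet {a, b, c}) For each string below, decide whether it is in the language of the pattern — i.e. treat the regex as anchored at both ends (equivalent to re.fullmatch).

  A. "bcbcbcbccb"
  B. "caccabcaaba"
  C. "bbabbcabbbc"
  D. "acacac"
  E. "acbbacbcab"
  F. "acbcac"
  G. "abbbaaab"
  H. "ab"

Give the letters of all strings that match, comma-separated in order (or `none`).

D, E, F, H

A → no match
B → no match
C → no match
D → match
E → match
F → match
G → no match
H → match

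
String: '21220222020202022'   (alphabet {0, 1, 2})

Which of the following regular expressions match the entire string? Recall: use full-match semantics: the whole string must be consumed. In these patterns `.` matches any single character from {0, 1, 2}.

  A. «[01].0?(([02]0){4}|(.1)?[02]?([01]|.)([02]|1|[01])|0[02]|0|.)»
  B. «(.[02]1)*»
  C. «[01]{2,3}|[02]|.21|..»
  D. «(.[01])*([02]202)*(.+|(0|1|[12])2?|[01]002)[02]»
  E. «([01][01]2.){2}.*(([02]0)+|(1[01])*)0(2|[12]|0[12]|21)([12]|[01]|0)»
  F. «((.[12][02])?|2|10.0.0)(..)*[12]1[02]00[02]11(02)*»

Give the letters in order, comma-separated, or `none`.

A → no match
B → no match
C → no match
D → match
E → no match
F → no match

D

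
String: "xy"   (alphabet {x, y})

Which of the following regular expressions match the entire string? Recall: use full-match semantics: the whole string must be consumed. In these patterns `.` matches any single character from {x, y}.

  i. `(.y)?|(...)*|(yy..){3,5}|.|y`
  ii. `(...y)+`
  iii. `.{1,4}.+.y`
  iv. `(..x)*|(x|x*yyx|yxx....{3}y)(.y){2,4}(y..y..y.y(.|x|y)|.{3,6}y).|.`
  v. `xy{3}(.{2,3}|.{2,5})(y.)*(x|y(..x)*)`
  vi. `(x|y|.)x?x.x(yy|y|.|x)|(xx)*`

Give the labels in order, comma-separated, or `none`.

i

i → match
ii → no match
iii → no match
iv → no match
v → no match
vi → no match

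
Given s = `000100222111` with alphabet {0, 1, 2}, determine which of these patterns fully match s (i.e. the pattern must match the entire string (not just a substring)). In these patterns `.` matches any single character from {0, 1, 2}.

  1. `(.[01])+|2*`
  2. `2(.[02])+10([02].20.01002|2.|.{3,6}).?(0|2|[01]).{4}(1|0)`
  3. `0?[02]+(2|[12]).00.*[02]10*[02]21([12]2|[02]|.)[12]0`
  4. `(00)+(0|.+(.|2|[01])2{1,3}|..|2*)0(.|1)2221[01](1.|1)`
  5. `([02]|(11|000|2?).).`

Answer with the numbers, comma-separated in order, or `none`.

1 → no match
2 → no match — must start with `2`
3 → no match — must end with `0`
4 → match
5 → no match

4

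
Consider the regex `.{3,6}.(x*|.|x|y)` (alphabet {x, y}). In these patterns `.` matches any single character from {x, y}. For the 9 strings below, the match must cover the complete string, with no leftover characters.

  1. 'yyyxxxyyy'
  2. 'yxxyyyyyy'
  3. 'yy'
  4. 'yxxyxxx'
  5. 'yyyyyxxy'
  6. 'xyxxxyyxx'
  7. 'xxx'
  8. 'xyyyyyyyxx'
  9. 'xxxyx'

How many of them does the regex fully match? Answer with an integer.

4

1 → no match
2 → no match
3 → no match
4 → match
5 → match
6 → match
7 → no match
8 → no match
9 → match
Total matched: 4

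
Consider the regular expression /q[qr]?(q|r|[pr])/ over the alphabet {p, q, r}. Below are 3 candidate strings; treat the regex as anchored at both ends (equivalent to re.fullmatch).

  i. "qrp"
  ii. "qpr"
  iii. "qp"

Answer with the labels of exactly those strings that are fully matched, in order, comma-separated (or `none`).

i, iii

i → match
ii → no match
iii → match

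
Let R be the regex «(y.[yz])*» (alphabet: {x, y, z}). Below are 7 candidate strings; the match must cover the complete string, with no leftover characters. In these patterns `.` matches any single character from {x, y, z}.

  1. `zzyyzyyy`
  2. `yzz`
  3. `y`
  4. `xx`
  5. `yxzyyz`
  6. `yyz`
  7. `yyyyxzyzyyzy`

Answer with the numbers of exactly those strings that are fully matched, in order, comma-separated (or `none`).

1. `zzyyzyyy` → no match
2. `yzz` → match
3. `y` → no match
4. `xx` → no match
5. `yxzyyz` → match
6. `yyz` → match
7. `yyyyxzyzyyzy` → match

2, 5, 6, 7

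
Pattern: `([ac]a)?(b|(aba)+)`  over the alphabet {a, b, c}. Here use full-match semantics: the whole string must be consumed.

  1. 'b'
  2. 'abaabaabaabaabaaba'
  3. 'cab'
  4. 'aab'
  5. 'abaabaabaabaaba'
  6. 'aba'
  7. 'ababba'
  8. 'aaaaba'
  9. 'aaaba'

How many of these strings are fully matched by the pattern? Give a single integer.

7

1 → match
2 → match
3 → match
4 → match
5 → match
6 → match
7 → no match
8 → no match
9 → match
Total matched: 7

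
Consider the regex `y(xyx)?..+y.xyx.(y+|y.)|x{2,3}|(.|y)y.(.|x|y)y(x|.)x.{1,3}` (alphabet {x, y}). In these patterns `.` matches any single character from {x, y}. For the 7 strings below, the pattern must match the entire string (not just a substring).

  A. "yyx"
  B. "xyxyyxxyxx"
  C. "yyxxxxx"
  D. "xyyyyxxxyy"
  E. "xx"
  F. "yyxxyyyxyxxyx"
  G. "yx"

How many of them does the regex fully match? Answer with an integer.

A → no match
B → match
C → no match
D → match
E → match
F → match
G → no match
Total matched: 4

4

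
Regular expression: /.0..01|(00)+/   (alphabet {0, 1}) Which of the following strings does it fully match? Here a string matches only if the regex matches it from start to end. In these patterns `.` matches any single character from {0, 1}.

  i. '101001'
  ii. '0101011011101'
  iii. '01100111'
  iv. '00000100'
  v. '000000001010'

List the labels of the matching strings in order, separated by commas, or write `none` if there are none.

i

i. '101001' → match
ii → no match
iii. '01100111' → no match
iv. '00000100' → no match
v. '000000001010' → no match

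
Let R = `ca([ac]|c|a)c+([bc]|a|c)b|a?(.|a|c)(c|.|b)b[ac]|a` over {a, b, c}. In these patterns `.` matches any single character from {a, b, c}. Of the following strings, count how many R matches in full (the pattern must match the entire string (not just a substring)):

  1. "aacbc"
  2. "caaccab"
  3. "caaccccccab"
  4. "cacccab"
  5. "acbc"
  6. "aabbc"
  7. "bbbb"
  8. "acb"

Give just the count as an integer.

1. "aacbc" → match
2. "caaccab" → match
3. "caaccccccab" → match
4. "cacccab" → match
5. "acbc" → match
6. "aabbc" → match
7. "bbbb" → no match
8. "acb" → no match
Total matched: 6

6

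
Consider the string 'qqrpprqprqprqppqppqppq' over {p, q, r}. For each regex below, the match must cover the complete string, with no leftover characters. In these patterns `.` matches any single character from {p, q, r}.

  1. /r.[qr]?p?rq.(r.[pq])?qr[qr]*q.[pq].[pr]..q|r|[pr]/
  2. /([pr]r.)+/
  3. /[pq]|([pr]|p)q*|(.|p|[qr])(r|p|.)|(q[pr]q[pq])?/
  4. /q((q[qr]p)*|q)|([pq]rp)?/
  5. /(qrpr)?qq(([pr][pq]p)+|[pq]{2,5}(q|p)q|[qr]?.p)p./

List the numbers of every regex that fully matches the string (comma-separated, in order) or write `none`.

5

1 → no match
2 → no match
3 → no match
4 → no match
5 → match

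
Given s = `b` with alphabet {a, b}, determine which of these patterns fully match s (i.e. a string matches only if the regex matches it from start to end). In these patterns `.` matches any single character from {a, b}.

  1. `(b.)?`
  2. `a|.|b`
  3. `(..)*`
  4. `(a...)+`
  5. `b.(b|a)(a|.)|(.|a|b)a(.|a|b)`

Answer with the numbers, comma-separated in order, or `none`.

2

1 → no match
2 → match
3 → no match
4 → no match — must start with `a`
5 → no match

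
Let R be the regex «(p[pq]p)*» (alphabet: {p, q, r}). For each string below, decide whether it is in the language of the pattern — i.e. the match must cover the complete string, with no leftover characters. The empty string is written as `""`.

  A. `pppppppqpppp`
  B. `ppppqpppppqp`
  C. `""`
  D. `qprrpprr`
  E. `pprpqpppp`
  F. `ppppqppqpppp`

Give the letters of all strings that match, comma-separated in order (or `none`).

A, B, C, F

A. `pppppppqpppp` → match
B. `ppppqpppppqp` → match
C. `""` → match
D. `qprrpprr` → no match
E. `pprpqpppp` → no match
F. `ppppqppqpppp` → match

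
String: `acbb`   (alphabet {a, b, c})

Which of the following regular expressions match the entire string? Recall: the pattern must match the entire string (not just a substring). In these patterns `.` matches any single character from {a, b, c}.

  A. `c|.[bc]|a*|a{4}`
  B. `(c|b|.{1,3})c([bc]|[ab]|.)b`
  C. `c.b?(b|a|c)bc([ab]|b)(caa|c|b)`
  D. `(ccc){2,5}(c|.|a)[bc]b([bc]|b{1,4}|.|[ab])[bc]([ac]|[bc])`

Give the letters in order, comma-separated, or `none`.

B

A → no match
B → match
C → no match — must start with `c`
D → no match — must start with `ccc`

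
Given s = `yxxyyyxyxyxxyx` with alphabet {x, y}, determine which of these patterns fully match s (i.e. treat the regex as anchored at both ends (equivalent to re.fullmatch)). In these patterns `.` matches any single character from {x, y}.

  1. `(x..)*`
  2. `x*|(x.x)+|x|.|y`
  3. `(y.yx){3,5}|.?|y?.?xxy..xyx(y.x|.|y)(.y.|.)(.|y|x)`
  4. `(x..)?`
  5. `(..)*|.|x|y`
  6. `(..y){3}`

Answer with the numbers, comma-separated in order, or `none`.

3, 5

1 → no match
2 → no match
3 → match
4 → no match
5 → match
6 → no match — must end with `y`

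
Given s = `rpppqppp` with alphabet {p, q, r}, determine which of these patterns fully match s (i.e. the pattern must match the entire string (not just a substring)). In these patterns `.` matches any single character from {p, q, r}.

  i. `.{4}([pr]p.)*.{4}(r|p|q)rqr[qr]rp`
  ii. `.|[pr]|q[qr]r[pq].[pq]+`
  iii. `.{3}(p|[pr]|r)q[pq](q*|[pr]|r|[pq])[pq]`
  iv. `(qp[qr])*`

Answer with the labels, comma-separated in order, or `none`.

iii

i → no match — must end with `rp`
ii → no match
iii → match
iv → no match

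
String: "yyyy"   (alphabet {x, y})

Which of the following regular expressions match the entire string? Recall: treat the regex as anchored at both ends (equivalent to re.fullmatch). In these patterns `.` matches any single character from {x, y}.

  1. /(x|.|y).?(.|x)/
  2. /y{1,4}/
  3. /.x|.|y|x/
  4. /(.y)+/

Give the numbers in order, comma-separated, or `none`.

1 → no match
2 → match
3 → no match
4 → match

2, 4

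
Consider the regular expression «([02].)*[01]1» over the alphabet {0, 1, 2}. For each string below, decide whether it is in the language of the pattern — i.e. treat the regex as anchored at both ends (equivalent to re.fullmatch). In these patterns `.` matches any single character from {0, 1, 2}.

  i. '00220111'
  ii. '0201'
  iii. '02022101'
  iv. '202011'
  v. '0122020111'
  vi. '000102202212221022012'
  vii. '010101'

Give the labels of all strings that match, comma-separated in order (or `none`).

i, ii, iii, iv, v, vii

i → match
ii → match
iii → match
iv → match
v → match
vi → no match — must end with '1'
vii → match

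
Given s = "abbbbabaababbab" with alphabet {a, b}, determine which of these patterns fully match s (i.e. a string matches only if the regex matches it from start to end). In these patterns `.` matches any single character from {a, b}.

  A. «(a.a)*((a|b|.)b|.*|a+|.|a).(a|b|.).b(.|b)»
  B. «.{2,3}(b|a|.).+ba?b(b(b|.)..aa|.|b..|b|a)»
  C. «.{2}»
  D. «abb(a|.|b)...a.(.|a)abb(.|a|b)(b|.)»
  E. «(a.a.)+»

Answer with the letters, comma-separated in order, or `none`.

B, D

A → no match
B → match
C → no match
D → match
E → no match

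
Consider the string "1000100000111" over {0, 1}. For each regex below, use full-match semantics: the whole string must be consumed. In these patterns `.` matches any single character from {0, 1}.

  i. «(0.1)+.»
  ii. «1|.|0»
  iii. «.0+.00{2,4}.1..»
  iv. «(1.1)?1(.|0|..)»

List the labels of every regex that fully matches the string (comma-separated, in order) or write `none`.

iii

i → no match — must start with "0"
ii → no match
iii → match
iv → no match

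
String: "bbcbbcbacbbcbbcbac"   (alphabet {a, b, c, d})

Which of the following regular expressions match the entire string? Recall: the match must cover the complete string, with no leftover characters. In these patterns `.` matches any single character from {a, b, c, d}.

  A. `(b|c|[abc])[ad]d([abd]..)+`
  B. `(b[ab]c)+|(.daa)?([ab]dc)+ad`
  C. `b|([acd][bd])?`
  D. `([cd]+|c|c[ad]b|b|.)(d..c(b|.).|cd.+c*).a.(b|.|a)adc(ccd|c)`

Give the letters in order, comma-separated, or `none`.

A → no match
B → match
C → no match
D → no match

B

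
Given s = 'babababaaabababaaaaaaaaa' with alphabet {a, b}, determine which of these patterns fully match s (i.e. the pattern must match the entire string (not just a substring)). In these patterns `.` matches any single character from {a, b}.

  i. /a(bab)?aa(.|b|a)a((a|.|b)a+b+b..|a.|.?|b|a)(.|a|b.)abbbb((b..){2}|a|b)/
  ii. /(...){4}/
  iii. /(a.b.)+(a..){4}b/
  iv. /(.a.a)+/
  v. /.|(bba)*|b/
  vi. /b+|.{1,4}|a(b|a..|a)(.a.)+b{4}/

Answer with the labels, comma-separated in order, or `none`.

i → no match — must start with 'a'
ii → no match
iii → no match — must start with 'a'
iv → match
v → no match
vi → no match

iv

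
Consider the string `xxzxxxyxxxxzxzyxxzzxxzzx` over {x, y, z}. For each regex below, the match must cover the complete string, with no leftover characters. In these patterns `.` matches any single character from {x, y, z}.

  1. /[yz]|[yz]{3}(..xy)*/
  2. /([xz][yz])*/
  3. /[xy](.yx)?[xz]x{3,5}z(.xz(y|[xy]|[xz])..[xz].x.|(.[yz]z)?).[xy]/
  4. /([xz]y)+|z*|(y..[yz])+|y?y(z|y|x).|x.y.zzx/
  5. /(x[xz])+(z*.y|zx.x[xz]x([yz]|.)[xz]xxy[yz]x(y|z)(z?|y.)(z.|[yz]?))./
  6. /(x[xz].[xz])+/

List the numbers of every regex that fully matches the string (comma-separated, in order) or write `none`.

1 → no match
2 → no match
3 → no match
4 → no match
5 → no match
6 → match

6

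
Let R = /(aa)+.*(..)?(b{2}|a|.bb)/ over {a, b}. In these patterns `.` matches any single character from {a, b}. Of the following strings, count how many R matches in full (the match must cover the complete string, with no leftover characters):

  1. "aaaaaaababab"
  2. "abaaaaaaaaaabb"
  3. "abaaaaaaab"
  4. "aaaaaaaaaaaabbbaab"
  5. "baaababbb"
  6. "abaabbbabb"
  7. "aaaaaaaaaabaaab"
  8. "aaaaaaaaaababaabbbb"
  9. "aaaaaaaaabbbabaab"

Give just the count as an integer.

1

1 → no match
2 → no match — must start with "aa"
3 → no match — must start with "aa"
4 → no match
5 → no match — must start with "aa"
6 → no match — must start with "aa"
7 → no match
8 → match
9 → no match
Total matched: 1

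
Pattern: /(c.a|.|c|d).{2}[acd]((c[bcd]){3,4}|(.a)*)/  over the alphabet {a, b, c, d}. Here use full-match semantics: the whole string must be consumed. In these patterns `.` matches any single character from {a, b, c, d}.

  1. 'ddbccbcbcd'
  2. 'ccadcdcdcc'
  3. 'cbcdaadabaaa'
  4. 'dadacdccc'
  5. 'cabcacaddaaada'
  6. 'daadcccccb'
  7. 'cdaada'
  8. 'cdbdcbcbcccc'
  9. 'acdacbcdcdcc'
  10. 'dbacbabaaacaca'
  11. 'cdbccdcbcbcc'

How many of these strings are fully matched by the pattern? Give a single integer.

9

1. 'ddbccbcbcd' → match
2. 'ccadcdcdcc' → match
3. 'cbcdaadabaaa' → match
4. 'dadacdccc' → no match
5 → no match
6. 'daadcccccb' → match
7. 'cdaada' → match
8. 'cdbdcbcbcccc' → match
9. 'acdacbcdcdcc' → match
10 → match
11. 'cdbccdcbcbcc' → match
Total matched: 9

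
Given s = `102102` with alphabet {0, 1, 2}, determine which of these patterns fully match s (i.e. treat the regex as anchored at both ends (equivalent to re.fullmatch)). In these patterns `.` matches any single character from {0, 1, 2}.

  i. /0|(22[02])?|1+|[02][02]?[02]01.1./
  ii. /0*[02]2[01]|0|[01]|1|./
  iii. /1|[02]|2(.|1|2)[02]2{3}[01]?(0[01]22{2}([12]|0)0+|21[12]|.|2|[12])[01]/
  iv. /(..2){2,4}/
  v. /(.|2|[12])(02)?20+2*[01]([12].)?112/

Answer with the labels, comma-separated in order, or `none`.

i → no match
ii → no match
iii → no match
iv → match
v → no match — must end with `112`

iv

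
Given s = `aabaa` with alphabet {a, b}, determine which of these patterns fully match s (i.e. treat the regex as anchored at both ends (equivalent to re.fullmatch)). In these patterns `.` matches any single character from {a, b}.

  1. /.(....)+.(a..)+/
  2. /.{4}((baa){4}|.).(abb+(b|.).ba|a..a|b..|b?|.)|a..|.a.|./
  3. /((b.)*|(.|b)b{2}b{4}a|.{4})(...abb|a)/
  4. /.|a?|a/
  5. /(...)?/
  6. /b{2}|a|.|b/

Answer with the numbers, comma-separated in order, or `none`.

1 → no match
2 → no match
3 → match
4 → no match
5 → no match
6 → no match

3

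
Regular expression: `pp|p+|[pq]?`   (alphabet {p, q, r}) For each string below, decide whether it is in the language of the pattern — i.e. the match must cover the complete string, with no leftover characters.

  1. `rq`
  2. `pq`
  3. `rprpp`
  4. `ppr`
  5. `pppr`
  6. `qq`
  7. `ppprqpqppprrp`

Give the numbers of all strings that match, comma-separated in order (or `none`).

1. `rq` → no match
2. `pq` → no match
3. `rprpp` → no match
4. `ppr` → no match
5. `pppr` → no match
6. `qq` → no match
7 → no match

none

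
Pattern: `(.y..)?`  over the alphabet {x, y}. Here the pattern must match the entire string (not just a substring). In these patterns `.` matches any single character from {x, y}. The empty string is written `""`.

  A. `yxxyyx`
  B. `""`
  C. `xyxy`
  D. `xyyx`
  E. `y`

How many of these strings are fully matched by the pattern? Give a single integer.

A → no match
B → match
C → match
D → match
E → no match
Total matched: 3

3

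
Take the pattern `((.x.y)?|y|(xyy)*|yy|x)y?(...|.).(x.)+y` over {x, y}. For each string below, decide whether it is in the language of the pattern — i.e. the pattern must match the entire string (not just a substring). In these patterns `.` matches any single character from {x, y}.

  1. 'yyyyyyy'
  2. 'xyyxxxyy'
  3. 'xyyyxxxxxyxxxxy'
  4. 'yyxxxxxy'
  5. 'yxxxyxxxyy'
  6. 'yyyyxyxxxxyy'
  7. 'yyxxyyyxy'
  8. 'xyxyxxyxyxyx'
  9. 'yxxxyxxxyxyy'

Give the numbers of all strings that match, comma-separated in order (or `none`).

1. 'yyyyyyy' → no match
2. 'xyyxxxyy' → match
3 → match
4. 'yyxxxxxy' → match
5. 'yxxxyxxxyy' → match
6. 'yyyyxyxxxxyy' → match
7. 'yyxxyyyxy' → no match
8. 'xyxyxxyxyxyx' → no match — must end with 'y'
9. 'yxxxyxxxyxyy' → match

2, 3, 4, 5, 6, 9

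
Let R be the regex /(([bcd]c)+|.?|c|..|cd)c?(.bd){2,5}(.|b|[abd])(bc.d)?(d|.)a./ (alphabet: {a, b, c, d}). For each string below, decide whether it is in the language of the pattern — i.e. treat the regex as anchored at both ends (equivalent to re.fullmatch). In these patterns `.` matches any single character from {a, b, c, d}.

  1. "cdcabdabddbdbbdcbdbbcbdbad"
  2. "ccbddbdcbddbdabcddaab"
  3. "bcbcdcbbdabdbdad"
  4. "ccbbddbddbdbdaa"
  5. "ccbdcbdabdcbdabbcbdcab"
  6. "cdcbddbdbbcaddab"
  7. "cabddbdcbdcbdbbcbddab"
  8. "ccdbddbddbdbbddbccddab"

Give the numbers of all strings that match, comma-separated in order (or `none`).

1 → match
2 → match
3 → match
4 → match
5 → no match
6 → match
7 → match
8 → match

1, 2, 3, 4, 6, 7, 8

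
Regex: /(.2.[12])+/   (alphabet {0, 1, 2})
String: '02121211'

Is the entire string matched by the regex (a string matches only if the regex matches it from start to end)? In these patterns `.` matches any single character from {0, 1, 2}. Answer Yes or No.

Yes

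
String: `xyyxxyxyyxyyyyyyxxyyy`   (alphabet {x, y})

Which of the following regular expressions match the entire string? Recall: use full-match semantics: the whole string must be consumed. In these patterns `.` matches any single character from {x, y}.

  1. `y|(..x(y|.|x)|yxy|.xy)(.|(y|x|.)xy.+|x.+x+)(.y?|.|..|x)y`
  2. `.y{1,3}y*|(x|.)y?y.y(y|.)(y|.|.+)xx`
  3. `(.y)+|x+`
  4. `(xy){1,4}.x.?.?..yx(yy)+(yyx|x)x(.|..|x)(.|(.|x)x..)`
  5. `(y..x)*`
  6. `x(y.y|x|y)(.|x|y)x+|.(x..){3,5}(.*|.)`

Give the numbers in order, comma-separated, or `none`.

1 → no match
2 → no match
3 → no match
4 → match
5 → no match
6 → no match

4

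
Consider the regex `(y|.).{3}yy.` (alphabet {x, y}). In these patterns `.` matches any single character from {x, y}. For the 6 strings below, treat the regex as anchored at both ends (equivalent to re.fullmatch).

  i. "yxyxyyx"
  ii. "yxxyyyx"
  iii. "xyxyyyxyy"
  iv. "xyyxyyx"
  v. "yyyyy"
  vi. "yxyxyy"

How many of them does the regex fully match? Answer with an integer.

i → match
ii → match
iii → no match
iv → match
v → no match
vi → no match
Total matched: 3

3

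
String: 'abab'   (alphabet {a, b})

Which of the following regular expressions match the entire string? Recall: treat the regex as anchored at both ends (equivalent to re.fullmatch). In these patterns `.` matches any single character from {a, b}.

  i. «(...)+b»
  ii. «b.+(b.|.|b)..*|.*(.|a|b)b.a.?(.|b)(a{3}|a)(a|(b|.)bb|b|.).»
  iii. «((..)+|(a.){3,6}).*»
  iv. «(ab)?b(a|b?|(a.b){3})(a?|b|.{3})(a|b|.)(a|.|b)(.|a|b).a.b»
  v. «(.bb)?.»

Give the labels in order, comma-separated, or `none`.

i, iii

i → match
ii → no match
iii → match
iv → no match
v → no match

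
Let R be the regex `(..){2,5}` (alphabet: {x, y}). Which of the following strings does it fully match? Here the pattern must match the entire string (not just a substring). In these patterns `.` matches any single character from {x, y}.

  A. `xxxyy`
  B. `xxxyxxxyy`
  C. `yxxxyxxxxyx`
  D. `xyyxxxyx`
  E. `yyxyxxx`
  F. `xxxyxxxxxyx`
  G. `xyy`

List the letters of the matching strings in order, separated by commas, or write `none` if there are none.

D

A. `xxxyy` → no match
B. `xxxyxxxyy` → no match
C. `yxxxyxxxxyx` → no match
D. `xyyxxxyx` → match
E. `yyxyxxx` → no match
F. `xxxyxxxxxyx` → no match
G. `xyy` → no match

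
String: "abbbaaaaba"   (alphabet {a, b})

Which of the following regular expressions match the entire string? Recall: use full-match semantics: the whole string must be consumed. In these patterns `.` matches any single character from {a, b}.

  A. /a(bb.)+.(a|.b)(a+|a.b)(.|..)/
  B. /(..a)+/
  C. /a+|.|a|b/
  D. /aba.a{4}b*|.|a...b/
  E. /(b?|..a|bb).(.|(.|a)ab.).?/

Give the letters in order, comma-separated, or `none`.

A → match
B → no match
C → no match
D → no match
E → no match

A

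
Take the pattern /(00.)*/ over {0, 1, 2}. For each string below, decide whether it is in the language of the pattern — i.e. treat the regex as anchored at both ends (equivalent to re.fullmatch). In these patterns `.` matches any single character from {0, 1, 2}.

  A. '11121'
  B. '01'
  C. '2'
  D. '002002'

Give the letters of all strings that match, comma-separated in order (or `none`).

D

A → no match
B → no match
C → no match
D → match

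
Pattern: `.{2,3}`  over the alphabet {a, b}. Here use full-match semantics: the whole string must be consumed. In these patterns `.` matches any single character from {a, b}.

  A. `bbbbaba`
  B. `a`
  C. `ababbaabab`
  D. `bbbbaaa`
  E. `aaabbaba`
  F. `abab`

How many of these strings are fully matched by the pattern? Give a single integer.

A → no match
B → no match
C → no match
D → no match
E → no match
F → no match
Total matched: 0

0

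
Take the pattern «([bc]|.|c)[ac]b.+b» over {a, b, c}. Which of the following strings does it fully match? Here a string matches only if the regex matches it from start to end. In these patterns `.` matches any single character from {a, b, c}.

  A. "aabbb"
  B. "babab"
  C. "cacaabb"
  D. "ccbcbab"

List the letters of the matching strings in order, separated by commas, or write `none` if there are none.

A, B, D

A → match
B → match
C → no match
D → match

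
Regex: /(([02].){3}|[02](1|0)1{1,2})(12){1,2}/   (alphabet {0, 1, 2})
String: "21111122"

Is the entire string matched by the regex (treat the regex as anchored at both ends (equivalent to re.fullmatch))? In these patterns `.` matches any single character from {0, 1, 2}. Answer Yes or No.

No

Every match must end with "12", but "21111122" does not.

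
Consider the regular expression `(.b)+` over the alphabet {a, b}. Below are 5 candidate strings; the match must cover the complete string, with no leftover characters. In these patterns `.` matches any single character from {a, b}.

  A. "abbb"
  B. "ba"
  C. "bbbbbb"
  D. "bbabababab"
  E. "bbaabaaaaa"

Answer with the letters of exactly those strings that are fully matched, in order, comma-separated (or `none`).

A → match
B → no match — must end with "b"
C → match
D → match
E → no match — must end with "b"

A, C, D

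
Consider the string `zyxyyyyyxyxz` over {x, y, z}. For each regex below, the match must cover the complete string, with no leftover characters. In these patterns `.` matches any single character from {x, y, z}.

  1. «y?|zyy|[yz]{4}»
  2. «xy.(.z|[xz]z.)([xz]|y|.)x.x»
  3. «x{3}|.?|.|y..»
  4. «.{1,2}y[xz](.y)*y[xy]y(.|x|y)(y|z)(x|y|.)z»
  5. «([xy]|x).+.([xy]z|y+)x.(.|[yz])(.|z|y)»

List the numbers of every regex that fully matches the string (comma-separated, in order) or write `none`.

1 → no match
2 → no match — must start with `xy`
3 → no match
4 → match
5 → no match

4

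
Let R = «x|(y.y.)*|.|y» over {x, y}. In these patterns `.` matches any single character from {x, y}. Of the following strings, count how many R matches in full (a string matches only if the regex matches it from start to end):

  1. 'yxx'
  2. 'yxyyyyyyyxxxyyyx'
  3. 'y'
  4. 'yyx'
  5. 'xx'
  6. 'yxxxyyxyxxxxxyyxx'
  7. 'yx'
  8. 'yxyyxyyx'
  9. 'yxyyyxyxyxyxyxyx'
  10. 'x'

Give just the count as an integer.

1. 'yxx' → no match
2 → no match
3. 'y' → match
4. 'yyx' → no match
5. 'xx' → no match
6 → no match
7. 'yx' → no match
8. 'yxyyxyyx' → no match
9 → match
10. 'x' → match
Total matched: 3

3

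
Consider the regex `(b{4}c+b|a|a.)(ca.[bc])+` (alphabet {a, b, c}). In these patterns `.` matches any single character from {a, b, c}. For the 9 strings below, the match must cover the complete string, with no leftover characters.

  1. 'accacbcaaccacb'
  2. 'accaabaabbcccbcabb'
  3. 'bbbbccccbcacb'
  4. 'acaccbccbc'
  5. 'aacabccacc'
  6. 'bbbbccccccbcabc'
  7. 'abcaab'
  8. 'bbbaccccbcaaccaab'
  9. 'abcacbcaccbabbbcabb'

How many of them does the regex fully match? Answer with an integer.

5

1 → match
2 → no match
3 → match
4 → no match
5 → match
6 → match
7 → match
8 → no match
9 → no match
Total matched: 5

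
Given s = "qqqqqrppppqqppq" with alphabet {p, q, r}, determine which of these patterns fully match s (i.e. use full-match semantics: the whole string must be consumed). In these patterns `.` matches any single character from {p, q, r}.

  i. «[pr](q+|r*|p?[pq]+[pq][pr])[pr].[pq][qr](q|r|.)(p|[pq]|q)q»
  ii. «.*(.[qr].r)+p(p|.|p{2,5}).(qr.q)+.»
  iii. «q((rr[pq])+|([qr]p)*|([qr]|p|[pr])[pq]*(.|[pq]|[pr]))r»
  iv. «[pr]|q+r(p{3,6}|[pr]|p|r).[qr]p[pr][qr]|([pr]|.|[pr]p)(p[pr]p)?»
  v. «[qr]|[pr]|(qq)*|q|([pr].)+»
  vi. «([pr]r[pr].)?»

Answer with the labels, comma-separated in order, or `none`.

iv

i → no match
ii → no match
iii → no match — must end with "r"
iv → match
v → no match
vi → no match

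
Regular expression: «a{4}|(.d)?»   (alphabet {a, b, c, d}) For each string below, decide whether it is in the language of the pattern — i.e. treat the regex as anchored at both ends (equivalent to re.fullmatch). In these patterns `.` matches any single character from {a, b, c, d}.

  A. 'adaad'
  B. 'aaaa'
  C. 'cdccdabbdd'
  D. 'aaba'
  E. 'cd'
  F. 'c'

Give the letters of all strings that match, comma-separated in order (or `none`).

A → no match
B → match
C → no match
D → no match
E → match
F → no match

B, E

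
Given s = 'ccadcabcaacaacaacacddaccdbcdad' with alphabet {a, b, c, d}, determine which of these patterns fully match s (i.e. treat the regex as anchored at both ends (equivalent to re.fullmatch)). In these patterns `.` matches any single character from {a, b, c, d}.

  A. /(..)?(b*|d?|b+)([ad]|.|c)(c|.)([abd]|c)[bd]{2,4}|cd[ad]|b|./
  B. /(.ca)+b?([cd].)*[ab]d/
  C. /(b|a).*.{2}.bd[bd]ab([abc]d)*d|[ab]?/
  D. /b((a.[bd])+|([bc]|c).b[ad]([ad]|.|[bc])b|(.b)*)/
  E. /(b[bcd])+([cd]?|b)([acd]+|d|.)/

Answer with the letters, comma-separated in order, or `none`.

A → no match
B → match
C → no match
D → no match — must start with 'b'
E → no match — must start with 'b'

B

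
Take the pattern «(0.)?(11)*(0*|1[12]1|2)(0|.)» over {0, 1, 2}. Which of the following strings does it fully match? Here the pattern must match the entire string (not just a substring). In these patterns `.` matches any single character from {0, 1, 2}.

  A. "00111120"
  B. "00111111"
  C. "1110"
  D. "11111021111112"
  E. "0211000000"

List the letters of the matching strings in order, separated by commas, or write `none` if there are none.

A, B, C, E

A → match
B → match
C → match
D → no match
E → match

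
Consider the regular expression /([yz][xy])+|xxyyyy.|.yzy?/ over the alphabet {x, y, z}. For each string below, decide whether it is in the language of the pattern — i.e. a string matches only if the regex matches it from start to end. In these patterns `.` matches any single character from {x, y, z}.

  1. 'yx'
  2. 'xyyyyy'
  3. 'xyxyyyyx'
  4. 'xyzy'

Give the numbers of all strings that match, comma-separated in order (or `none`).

1, 4

1. 'yx' → match
2. 'xyyyyy' → no match
3. 'xyxyyyyx' → no match
4. 'xyzy' → match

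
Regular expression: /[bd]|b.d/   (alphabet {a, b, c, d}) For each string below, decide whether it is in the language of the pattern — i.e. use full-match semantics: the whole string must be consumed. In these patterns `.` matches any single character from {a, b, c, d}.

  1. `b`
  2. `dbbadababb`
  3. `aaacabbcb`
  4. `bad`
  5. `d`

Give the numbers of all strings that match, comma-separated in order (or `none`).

1 → match
2 → no match
3 → no match
4 → match
5 → match

1, 4, 5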